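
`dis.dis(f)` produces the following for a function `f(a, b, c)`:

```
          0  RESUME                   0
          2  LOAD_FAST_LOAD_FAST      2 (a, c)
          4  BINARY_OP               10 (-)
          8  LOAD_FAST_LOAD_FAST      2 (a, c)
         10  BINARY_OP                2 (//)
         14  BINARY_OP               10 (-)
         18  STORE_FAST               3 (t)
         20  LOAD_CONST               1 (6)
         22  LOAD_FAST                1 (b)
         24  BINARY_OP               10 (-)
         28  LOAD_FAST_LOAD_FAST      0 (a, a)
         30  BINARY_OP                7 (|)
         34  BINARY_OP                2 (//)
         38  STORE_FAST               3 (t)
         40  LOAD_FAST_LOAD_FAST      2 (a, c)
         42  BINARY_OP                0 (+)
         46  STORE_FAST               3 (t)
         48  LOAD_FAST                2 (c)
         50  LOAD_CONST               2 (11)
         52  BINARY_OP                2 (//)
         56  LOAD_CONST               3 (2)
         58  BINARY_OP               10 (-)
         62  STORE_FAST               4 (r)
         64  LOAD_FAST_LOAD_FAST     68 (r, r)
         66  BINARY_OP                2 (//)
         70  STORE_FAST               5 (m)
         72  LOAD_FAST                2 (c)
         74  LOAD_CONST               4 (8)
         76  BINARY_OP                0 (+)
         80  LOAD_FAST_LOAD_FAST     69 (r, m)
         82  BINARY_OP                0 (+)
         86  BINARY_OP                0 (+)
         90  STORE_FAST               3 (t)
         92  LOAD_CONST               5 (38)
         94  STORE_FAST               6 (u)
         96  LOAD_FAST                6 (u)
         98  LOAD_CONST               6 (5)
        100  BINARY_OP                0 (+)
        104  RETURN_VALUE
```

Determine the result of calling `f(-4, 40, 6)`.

43

LOAD_FAST_LOAD_FAST a,c → push -4,6. Stack: [-4, 6]
BINARY_OP - → -4 - 6 = -10. Stack: [-10]
LOAD_FAST_LOAD_FAST a,c → push -4,6. Stack: [-10, -4, 6]
BINARY_OP // → -4 // 6 = -1. Stack: [-10, -1]
BINARY_OP - → -10 - -1 = -9. Stack: [-9]
STORE_FAST t → t=-9. Stack: []
LOAD_CONST → push 6. Stack: [6]
LOAD_FAST b → push 40. Stack: [6, 40]
BINARY_OP - → 6 - 40 = -34. Stack: [-34]
LOAD_FAST_LOAD_FAST a,a → push -4,-4. Stack: [-34, -4, -4]
BINARY_OP | → -4 | -4 = -4. Stack: [-34, -4]
BINARY_OP // → -34 // -4 = 8. Stack: [8]
STORE_FAST t → t=8. Stack: []
LOAD_FAST_LOAD_FAST a,c → push -4,6. Stack: [-4, 6]
BINARY_OP + → -4 + 6 = 2. Stack: [2]
STORE_FAST t → t=2. Stack: []
LOAD_FAST c → push 6. Stack: [6]
LOAD_CONST → push 11. Stack: [6, 11]
BINARY_OP // → 6 // 11 = 0. Stack: [0]
LOAD_CONST → push 2. Stack: [0, 2]
BINARY_OP - → 0 - 2 = -2. Stack: [-2]
STORE_FAST r → r=-2. Stack: []
LOAD_FAST_LOAD_FAST r,r → push -2,-2. Stack: [-2, -2]
BINARY_OP // → -2 // -2 = 1. Stack: [1]
STORE_FAST m → m=1. Stack: []
LOAD_FAST c → push 6. Stack: [6]
LOAD_CONST → push 8. Stack: [6, 8]
BINARY_OP + → 6 + 8 = 14. Stack: [14]
LOAD_FAST_LOAD_FAST r,m → push -2,1. Stack: [14, -2, 1]
BINARY_OP + → -2 + 1 = -1. Stack: [14, -1]
BINARY_OP + → 14 + -1 = 13. Stack: [13]
STORE_FAST t → t=13. Stack: []
LOAD_CONST → push 38. Stack: [38]
STORE_FAST u → u=38. Stack: []
LOAD_FAST u → push 38. Stack: [38]
LOAD_CONST → push 5. Stack: [38, 5]
BINARY_OP + → 38 + 5 = 43. Stack: [43]
RETURN_VALUE → return 43.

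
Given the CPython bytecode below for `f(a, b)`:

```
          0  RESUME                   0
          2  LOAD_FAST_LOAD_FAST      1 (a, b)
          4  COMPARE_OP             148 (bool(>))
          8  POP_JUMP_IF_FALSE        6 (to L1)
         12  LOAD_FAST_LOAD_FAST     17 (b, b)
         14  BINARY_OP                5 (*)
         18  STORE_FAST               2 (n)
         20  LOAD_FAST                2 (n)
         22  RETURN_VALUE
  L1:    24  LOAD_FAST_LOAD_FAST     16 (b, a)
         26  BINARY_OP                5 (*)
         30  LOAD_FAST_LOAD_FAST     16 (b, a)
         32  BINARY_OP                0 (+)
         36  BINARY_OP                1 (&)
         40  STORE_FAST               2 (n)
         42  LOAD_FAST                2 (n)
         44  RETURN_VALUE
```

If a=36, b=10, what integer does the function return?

100

LOAD_FAST_LOAD_FAST a,b → push 36,10. Stack: [36, 10]
COMPARE_OP bool(>) → 36 vs 10 = True. Stack: [True]
POP_JUMP_IF_FALSE → pop True; no jump. Stack: []
LOAD_FAST_LOAD_FAST b,b → push 10,10. Stack: [10, 10]
BINARY_OP * → 10 * 10 = 100. Stack: [100]
STORE_FAST n → n=100. Stack: []
LOAD_FAST n → push 100. Stack: [100]
RETURN_VALUE → return 100.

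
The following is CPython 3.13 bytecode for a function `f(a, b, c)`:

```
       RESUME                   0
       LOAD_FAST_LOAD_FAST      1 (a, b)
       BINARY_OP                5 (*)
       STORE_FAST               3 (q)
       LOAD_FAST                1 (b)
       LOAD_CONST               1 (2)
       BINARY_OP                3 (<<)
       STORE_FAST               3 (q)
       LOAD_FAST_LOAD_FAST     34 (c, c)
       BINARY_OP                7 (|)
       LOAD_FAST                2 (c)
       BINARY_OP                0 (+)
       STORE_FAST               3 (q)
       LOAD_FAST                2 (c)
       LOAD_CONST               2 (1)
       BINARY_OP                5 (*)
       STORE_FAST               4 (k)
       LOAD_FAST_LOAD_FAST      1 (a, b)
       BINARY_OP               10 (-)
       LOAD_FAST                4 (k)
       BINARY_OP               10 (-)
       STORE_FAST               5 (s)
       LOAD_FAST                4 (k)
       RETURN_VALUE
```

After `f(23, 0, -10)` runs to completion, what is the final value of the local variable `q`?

-20

LOAD_FAST_LOAD_FAST a,b → push 23,0. Stack: [23, 0]
BINARY_OP * → 23 * 0 = 0. Stack: [0]
STORE_FAST q → q=0. Stack: []
LOAD_FAST b → push 0. Stack: [0]
LOAD_CONST → push 2. Stack: [0, 2]
BINARY_OP << → 0 << 2 = 0. Stack: [0]
STORE_FAST q → q=0. Stack: []
LOAD_FAST_LOAD_FAST c,c → push -10,-10. Stack: [-10, -10]
BINARY_OP | → -10 | -10 = -10. Stack: [-10]
LOAD_FAST c → push -10. Stack: [-10, -10]
BINARY_OP + → -10 + -10 = -20. Stack: [-20]
STORE_FAST q → q=-20. Stack: []
LOAD_FAST c → push -10. Stack: [-10]
LOAD_CONST → push 1. Stack: [-10, 1]
BINARY_OP * → -10 * 1 = -10. Stack: [-10]
STORE_FAST k → k=-10. Stack: []
LOAD_FAST_LOAD_FAST a,b → push 23,0. Stack: [23, 0]
BINARY_OP - → 23 - 0 = 23. Stack: [23]
LOAD_FAST k → push -10. Stack: [23, -10]
BINARY_OP - → 23 - -10 = 33. Stack: [33]
STORE_FAST s → s=33. Stack: []
LOAD_FAST k → push -10. Stack: [-10]
RETURN_VALUE → return -10.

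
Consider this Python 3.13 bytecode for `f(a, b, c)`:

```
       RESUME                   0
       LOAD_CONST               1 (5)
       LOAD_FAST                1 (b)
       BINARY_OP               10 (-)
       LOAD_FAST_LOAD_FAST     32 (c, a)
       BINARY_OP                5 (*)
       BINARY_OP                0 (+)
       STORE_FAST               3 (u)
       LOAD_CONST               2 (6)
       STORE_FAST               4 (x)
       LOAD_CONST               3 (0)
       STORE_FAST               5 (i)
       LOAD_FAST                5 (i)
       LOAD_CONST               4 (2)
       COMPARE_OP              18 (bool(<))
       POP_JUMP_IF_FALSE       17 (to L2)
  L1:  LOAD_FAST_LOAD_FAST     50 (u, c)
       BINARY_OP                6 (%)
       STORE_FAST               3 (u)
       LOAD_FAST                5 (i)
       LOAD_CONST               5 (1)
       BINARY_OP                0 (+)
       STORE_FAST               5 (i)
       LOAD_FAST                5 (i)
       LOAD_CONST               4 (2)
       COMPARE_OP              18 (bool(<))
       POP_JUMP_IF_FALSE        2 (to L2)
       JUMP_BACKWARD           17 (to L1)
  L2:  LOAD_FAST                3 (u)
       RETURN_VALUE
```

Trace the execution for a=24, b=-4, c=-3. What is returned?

0

LOAD_CONST → push 5. Stack: [5]
LOAD_FAST b → push -4. Stack: [5, -4]
BINARY_OP - → 5 - -4 = 9. Stack: [9]
LOAD_FAST_LOAD_FAST c,a → push -3,24. Stack: [9, -3, 24]
BINARY_OP * → -3 * 24 = -72. Stack: [9, -72]
BINARY_OP + → 9 + -72 = -63. Stack: [-63]
STORE_FAST u → u=-63. Stack: []
LOAD_CONST → push 6. Stack: [6]
STORE_FAST x → x=6. Stack: []
LOAD_CONST → push 0. Stack: [0]
STORE_FAST i → i=0. Stack: []
LOAD_FAST i → push 0. Stack: [0]
LOAD_CONST → push 2. Stack: [0, 2]
COMPARE_OP bool(<) → 0 vs 2 = True. Stack: [True]
POP_JUMP_IF_FALSE → pop True; no jump. Stack: []
LOAD_FAST_LOAD_FAST u,c → push -63,-3. Stack: [-63, -3]
BINARY_OP % → -63 % -3 = 0. Stack: [0]
STORE_FAST u → u=0. Stack: []
LOAD_FAST i → push 0. Stack: [0]
LOAD_CONST → push 1. Stack: [0, 1]
BINARY_OP + → 0 + 1 = 1. Stack: [1]
STORE_FAST i → i=1. Stack: []
LOAD_FAST i → push 1. Stack: [1]
LOAD_CONST → push 2. Stack: [1, 2]
COMPARE_OP bool(<) → 1 vs 2 = True. Stack: [True]
POP_JUMP_IF_FALSE → pop True; no jump. Stack: []
LOAD_FAST_LOAD_FAST u,c → push 0,-3. Stack: [0, -3]
BINARY_OP % → 0 % -3 = 0. Stack: [0]
STORE_FAST u → u=0. Stack: []
LOAD_FAST i → push 1. Stack: [1]
LOAD_CONST → push 1. Stack: [1, 1]
BINARY_OP + → 1 + 1 = 2. Stack: [2]
STORE_FAST i → i=2. Stack: []
LOAD_FAST i → push 2. Stack: [2]
LOAD_CONST → push 2. Stack: [2, 2]
COMPARE_OP bool(<) → 2 vs 2 = False. Stack: [False]
POP_JUMP_IF_FALSE → pop False; jump. Stack: []
LOAD_FAST u → push 0. Stack: [0]
RETURN_VALUE → return 0.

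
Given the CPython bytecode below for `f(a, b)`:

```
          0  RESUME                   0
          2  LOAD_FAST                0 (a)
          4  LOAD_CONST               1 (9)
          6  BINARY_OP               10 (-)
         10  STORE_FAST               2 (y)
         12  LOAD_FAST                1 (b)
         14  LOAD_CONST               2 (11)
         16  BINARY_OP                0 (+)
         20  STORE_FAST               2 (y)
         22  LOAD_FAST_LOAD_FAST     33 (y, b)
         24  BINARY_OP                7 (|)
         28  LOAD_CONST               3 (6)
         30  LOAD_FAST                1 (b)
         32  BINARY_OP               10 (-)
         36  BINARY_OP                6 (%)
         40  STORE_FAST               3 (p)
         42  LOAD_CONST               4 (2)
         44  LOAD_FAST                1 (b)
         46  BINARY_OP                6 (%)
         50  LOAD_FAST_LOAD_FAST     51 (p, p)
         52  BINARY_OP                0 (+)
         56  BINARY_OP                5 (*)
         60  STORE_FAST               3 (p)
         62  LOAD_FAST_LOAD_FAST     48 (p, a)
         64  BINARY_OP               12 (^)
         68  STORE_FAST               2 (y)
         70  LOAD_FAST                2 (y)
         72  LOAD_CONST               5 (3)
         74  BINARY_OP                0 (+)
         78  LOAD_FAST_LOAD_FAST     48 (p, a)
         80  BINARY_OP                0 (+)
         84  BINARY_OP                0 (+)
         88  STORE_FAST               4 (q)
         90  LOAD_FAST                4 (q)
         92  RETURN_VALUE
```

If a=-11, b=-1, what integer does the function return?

LOAD_FAST a → push -11. Stack: [-11]
LOAD_CONST → push 9. Stack: [-11, 9]
BINARY_OP - → -11 - 9 = -20. Stack: [-20]
STORE_FAST y → y=-20. Stack: []
LOAD_FAST b → push -1. Stack: [-1]
LOAD_CONST → push 11. Stack: [-1, 11]
BINARY_OP + → -1 + 11 = 10. Stack: [10]
STORE_FAST y → y=10. Stack: []
LOAD_FAST_LOAD_FAST y,b → push 10,-1. Stack: [10, -1]
BINARY_OP | → 10 | -1 = -1. Stack: [-1]
LOAD_CONST → push 6. Stack: [-1, 6]
LOAD_FAST b → push -1. Stack: [-1, 6, -1]
BINARY_OP - → 6 - -1 = 7. Stack: [-1, 7]
BINARY_OP % → -1 % 7 = 6. Stack: [6]
STORE_FAST p → p=6. Stack: []
LOAD_CONST → push 2. Stack: [2]
LOAD_FAST b → push -1. Stack: [2, -1]
BINARY_OP % → 2 % -1 = 0. Stack: [0]
LOAD_FAST_LOAD_FAST p,p → push 6,6. Stack: [0, 6, 6]
BINARY_OP + → 6 + 6 = 12. Stack: [0, 12]
BINARY_OP * → 0 * 12 = 0. Stack: [0]
STORE_FAST p → p=0. Stack: []
LOAD_FAST_LOAD_FAST p,a → push 0,-11. Stack: [0, -11]
BINARY_OP ^ → 0 ^ -11 = -11. Stack: [-11]
STORE_FAST y → y=-11. Stack: []
LOAD_FAST y → push -11. Stack: [-11]
LOAD_CONST → push 3. Stack: [-11, 3]
BINARY_OP + → -11 + 3 = -8. Stack: [-8]
LOAD_FAST_LOAD_FAST p,a → push 0,-11. Stack: [-8, 0, -11]
BINARY_OP + → 0 + -11 = -11. Stack: [-8, -11]
BINARY_OP + → -8 + -11 = -19. Stack: [-19]
STORE_FAST q → q=-19. Stack: []
LOAD_FAST q → push -19. Stack: [-19]
RETURN_VALUE → return -19.

-19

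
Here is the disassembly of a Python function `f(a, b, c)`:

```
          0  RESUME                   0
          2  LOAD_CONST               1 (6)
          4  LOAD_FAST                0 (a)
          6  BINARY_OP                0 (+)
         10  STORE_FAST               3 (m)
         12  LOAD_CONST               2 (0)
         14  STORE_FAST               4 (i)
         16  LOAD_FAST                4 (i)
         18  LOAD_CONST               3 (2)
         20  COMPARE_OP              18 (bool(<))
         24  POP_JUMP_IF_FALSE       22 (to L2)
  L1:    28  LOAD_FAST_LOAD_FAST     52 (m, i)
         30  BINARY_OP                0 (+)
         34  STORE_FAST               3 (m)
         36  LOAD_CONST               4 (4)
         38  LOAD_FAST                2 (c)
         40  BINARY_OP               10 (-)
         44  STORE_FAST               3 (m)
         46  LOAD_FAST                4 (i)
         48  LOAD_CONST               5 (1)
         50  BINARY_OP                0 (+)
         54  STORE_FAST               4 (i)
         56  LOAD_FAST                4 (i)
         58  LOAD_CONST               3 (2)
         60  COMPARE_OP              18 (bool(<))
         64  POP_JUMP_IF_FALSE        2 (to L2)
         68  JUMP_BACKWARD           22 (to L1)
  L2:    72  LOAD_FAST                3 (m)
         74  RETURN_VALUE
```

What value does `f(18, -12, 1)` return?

LOAD_CONST → push 6. Stack: [6]
LOAD_FAST a → push 18. Stack: [6, 18]
BINARY_OP + → 6 + 18 = 24. Stack: [24]
STORE_FAST m → m=24. Stack: []
LOAD_CONST → push 0. Stack: [0]
STORE_FAST i → i=0. Stack: []
LOAD_FAST i → push 0. Stack: [0]
LOAD_CONST → push 2. Stack: [0, 2]
COMPARE_OP bool(<) → 0 vs 2 = True. Stack: [True]
POP_JUMP_IF_FALSE → pop True; no jump. Stack: []
LOAD_FAST_LOAD_FAST m,i → push 24,0. Stack: [24, 0]
BINARY_OP + → 24 + 0 = 24. Stack: [24]
STORE_FAST m → m=24. Stack: []
LOAD_CONST → push 4. Stack: [4]
LOAD_FAST c → push 1. Stack: [4, 1]
BINARY_OP - → 4 - 1 = 3. Stack: [3]
STORE_FAST m → m=3. Stack: []
LOAD_FAST i → push 0. Stack: [0]
LOAD_CONST → push 1. Stack: [0, 1]
BINARY_OP + → 0 + 1 = 1. Stack: [1]
STORE_FAST i → i=1. Stack: []
LOAD_FAST i → push 1. Stack: [1]
LOAD_CONST → push 2. Stack: [1, 2]
COMPARE_OP bool(<) → 1 vs 2 = True. Stack: [True]
POP_JUMP_IF_FALSE → pop True; no jump. Stack: []
LOAD_FAST_LOAD_FAST m,i → push 3,1. Stack: [3, 1]
BINARY_OP + → 3 + 1 = 4. Stack: [4]
STORE_FAST m → m=4. Stack: []
LOAD_CONST → push 4. Stack: [4]
LOAD_FAST c → push 1. Stack: [4, 1]
BINARY_OP - → 4 - 1 = 3. Stack: [3]
STORE_FAST m → m=3. Stack: []
LOAD_FAST i → push 1. Stack: [1]
LOAD_CONST → push 1. Stack: [1, 1]
BINARY_OP + → 1 + 1 = 2. Stack: [2]
STORE_FAST i → i=2. Stack: []
LOAD_FAST i → push 2. Stack: [2]
LOAD_CONST → push 2. Stack: [2, 2]
COMPARE_OP bool(<) → 2 vs 2 = False. Stack: [False]
POP_JUMP_IF_FALSE → pop False; jump. Stack: []
LOAD_FAST m → push 3. Stack: [3]
RETURN_VALUE → return 3.

3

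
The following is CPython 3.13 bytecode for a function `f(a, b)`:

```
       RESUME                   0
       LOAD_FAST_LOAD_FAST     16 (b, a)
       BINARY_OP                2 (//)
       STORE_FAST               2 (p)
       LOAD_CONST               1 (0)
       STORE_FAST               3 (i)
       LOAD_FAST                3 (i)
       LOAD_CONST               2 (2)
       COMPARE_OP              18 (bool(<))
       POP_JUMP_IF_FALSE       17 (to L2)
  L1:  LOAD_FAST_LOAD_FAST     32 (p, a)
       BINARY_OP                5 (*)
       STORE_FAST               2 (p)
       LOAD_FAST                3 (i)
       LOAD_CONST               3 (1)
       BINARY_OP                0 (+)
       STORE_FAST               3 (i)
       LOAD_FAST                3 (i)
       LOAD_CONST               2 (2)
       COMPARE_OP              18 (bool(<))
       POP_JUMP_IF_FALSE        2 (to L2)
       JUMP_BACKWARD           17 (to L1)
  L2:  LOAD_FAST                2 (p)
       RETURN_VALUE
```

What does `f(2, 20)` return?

40

LOAD_FAST_LOAD_FAST b,a → push 20,2. Stack: [20, 2]
BINARY_OP // → 20 // 2 = 10. Stack: [10]
STORE_FAST p → p=10. Stack: []
LOAD_CONST → push 0. Stack: [0]
STORE_FAST i → i=0. Stack: []
LOAD_FAST i → push 0. Stack: [0]
LOAD_CONST → push 2. Stack: [0, 2]
COMPARE_OP bool(<) → 0 vs 2 = True. Stack: [True]
POP_JUMP_IF_FALSE → pop True; no jump. Stack: []
LOAD_FAST_LOAD_FAST p,a → push 10,2. Stack: [10, 2]
BINARY_OP * → 10 * 2 = 20. Stack: [20]
STORE_FAST p → p=20. Stack: []
LOAD_FAST i → push 0. Stack: [0]
LOAD_CONST → push 1. Stack: [0, 1]
BINARY_OP + → 0 + 1 = 1. Stack: [1]
STORE_FAST i → i=1. Stack: []
LOAD_FAST i → push 1. Stack: [1]
LOAD_CONST → push 2. Stack: [1, 2]
COMPARE_OP bool(<) → 1 vs 2 = True. Stack: [True]
POP_JUMP_IF_FALSE → pop True; no jump. Stack: []
LOAD_FAST_LOAD_FAST p,a → push 20,2. Stack: [20, 2]
BINARY_OP * → 20 * 2 = 40. Stack: [40]
STORE_FAST p → p=40. Stack: []
LOAD_FAST i → push 1. Stack: [1]
LOAD_CONST → push 1. Stack: [1, 1]
BINARY_OP + → 1 + 1 = 2. Stack: [2]
STORE_FAST i → i=2. Stack: []
LOAD_FAST i → push 2. Stack: [2]
LOAD_CONST → push 2. Stack: [2, 2]
COMPARE_OP bool(<) → 2 vs 2 = False. Stack: [False]
POP_JUMP_IF_FALSE → pop False; jump. Stack: []
LOAD_FAST p → push 40. Stack: [40]
RETURN_VALUE → return 40.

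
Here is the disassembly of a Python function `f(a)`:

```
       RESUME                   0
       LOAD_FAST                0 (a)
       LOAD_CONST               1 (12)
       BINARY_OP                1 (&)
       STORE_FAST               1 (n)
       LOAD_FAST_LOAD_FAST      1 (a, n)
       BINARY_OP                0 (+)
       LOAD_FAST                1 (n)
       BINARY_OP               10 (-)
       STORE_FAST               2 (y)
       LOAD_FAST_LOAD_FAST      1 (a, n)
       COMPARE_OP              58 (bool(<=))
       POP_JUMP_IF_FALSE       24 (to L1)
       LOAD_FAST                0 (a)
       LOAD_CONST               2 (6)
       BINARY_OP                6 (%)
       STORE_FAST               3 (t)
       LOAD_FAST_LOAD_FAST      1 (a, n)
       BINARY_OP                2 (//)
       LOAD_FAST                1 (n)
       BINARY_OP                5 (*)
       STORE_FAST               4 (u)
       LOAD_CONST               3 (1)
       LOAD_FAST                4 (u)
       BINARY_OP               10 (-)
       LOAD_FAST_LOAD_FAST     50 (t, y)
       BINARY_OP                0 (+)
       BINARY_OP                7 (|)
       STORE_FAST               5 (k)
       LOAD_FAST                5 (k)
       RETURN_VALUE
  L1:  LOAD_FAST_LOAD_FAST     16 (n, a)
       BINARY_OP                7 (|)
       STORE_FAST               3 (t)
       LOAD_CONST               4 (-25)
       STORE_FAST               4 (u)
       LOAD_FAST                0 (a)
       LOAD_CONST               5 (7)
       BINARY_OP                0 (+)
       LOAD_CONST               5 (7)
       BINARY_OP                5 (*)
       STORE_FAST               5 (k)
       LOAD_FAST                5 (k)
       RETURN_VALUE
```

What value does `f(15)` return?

LOAD_FAST a → push 15. Stack: [15]
LOAD_CONST → push 12. Stack: [15, 12]
BINARY_OP & → 15 & 12 = 12. Stack: [12]
STORE_FAST n → n=12. Stack: []
LOAD_FAST_LOAD_FAST a,n → push 15,12. Stack: [15, 12]
BINARY_OP + → 15 + 12 = 27. Stack: [27]
LOAD_FAST n → push 12. Stack: [27, 12]
BINARY_OP - → 27 - 12 = 15. Stack: [15]
STORE_FAST y → y=15. Stack: []
LOAD_FAST_LOAD_FAST a,n → push 15,12. Stack: [15, 12]
COMPARE_OP bool(<=) → 15 vs 12 = False. Stack: [False]
POP_JUMP_IF_FALSE → pop False; jump. Stack: []
LOAD_FAST_LOAD_FAST n,a → push 12,15. Stack: [12, 15]
BINARY_OP | → 12 | 15 = 15. Stack: [15]
STORE_FAST t → t=15. Stack: []
LOAD_CONST → push -25. Stack: [-25]
STORE_FAST u → u=-25. Stack: []
LOAD_FAST a → push 15. Stack: [15]
LOAD_CONST → push 7. Stack: [15, 7]
BINARY_OP + → 15 + 7 = 22. Stack: [22]
LOAD_CONST → push 7. Stack: [22, 7]
BINARY_OP * → 22 * 7 = 154. Stack: [154]
STORE_FAST k → k=154. Stack: []
LOAD_FAST k → push 154. Stack: [154]
RETURN_VALUE → return 154.

154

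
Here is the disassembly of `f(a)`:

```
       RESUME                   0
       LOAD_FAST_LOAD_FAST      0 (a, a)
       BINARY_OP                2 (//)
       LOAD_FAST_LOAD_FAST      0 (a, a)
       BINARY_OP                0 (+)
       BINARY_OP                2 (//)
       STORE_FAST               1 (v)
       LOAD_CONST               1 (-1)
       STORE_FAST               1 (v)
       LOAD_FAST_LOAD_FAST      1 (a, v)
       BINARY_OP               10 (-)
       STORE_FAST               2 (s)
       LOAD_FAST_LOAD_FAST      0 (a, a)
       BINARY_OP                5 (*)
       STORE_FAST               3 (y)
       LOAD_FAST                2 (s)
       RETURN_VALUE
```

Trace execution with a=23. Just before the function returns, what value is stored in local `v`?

LOAD_FAST_LOAD_FAST a,a → push 23,23. Stack: [23, 23]
BINARY_OP // → 23 // 23 = 1. Stack: [1]
LOAD_FAST_LOAD_FAST a,a → push 23,23. Stack: [1, 23, 23]
BINARY_OP + → 23 + 23 = 46. Stack: [1, 46]
BINARY_OP // → 1 // 46 = 0. Stack: [0]
STORE_FAST v → v=0. Stack: []
LOAD_CONST → push -1. Stack: [-1]
STORE_FAST v → v=-1. Stack: []
LOAD_FAST_LOAD_FAST a,v → push 23,-1. Stack: [23, -1]
BINARY_OP - → 23 - -1 = 24. Stack: [24]
STORE_FAST s → s=24. Stack: []
LOAD_FAST_LOAD_FAST a,a → push 23,23. Stack: [23, 23]
BINARY_OP * → 23 * 23 = 529. Stack: [529]
STORE_FAST y → y=529. Stack: []
LOAD_FAST s → push 24. Stack: [24]
RETURN_VALUE → return 24.

-1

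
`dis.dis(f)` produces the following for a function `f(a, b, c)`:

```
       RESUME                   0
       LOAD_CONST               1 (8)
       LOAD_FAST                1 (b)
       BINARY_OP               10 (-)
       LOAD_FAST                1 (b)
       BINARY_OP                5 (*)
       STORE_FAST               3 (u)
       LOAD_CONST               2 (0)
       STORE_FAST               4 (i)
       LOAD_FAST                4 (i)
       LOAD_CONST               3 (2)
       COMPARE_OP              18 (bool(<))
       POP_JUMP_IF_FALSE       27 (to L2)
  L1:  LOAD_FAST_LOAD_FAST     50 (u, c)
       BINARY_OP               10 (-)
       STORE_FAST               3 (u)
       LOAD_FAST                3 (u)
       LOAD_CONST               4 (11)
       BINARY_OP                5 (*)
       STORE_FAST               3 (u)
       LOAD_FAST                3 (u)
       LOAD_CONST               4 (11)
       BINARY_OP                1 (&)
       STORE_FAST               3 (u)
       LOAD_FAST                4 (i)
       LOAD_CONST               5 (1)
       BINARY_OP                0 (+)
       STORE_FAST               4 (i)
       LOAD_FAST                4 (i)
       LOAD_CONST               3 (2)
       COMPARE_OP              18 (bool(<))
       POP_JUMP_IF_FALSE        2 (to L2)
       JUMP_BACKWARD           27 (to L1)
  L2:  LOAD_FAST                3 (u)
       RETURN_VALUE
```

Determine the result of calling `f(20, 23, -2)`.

LOAD_CONST → push 8. Stack: [8]
LOAD_FAST b → push 23. Stack: [8, 23]
BINARY_OP - → 8 - 23 = -15. Stack: [-15]
LOAD_FAST b → push 23. Stack: [-15, 23]
BINARY_OP * → -15 * 23 = -345. Stack: [-345]
STORE_FAST u → u=-345. Stack: []
LOAD_CONST → push 0. Stack: [0]
STORE_FAST i → i=0. Stack: []
LOAD_FAST i → push 0. Stack: [0]
LOAD_CONST → push 2. Stack: [0, 2]
COMPARE_OP bool(<) → 0 vs 2 = True. Stack: [True]
POP_JUMP_IF_FALSE → pop True; no jump. Stack: []
LOAD_FAST_LOAD_FAST u,c → push -345,-2. Stack: [-345, -2]
BINARY_OP - → -345 - -2 = -343. Stack: [-343]
STORE_FAST u → u=-343. Stack: []
LOAD_FAST u → push -343. Stack: [-343]
LOAD_CONST → push 11. Stack: [-343, 11]
BINARY_OP * → -343 * 11 = -3773. Stack: [-3773]
STORE_FAST u → u=-3773. Stack: []
LOAD_FAST u → push -3773. Stack: [-3773]
LOAD_CONST → push 11. Stack: [-3773, 11]
BINARY_OP & → -3773 & 11 = 3. Stack: [3]
STORE_FAST u → u=3. Stack: []
LOAD_FAST i → push 0. Stack: [0]
LOAD_CONST → push 1. Stack: [0, 1]
BINARY_OP + → 0 + 1 = 1. Stack: [1]
STORE_FAST i → i=1. Stack: []
LOAD_FAST i → push 1. Stack: [1]
LOAD_CONST → push 2. Stack: [1, 2]
COMPARE_OP bool(<) → 1 vs 2 = True. Stack: [True]
POP_JUMP_IF_FALSE → pop True; no jump. Stack: []
LOAD_FAST_LOAD_FAST u,c → push 3,-2. Stack: [3, -2]
BINARY_OP - → 3 - -2 = 5. Stack: [5]
STORE_FAST u → u=5. Stack: []
LOAD_FAST u → push 5. Stack: [5]
LOAD_CONST → push 11. Stack: [5, 11]
BINARY_OP * → 5 * 11 = 55. Stack: [55]
STORE_FAST u → u=55. Stack: []
LOAD_FAST u → push 55. Stack: [55]
LOAD_CONST → push 11. Stack: [55, 11]
BINARY_OP & → 55 & 11 = 3. Stack: [3]
STORE_FAST u → u=3. Stack: []
LOAD_FAST i → push 1. Stack: [1]
LOAD_CONST → push 1. Stack: [1, 1]
BINARY_OP + → 1 + 1 = 2. Stack: [2]
STORE_FAST i → i=2. Stack: []
LOAD_FAST i → push 2. Stack: [2]
LOAD_CONST → push 2. Stack: [2, 2]
COMPARE_OP bool(<) → 2 vs 2 = False. Stack: [False]
POP_JUMP_IF_FALSE → pop False; jump. Stack: []
LOAD_FAST u → push 3. Stack: [3]
RETURN_VALUE → return 3.

3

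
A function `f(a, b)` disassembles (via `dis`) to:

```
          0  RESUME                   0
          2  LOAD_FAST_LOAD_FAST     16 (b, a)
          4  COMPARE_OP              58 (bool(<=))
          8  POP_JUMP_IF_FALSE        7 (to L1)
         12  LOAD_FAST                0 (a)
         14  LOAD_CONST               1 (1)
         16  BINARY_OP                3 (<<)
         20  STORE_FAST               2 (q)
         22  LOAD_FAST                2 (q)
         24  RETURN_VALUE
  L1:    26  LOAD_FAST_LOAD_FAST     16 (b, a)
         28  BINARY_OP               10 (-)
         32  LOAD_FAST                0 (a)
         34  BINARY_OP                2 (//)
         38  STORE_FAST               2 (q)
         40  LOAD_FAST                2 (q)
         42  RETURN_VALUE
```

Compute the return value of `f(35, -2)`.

70

LOAD_FAST_LOAD_FAST b,a → push -2,35. Stack: [-2, 35]
COMPARE_OP bool(<=) → -2 vs 35 = True. Stack: [True]
POP_JUMP_IF_FALSE → pop True; no jump. Stack: []
LOAD_FAST a → push 35. Stack: [35]
LOAD_CONST → push 1. Stack: [35, 1]
BINARY_OP << → 35 << 1 = 70. Stack: [70]
STORE_FAST q → q=70. Stack: []
LOAD_FAST q → push 70. Stack: [70]
RETURN_VALUE → return 70.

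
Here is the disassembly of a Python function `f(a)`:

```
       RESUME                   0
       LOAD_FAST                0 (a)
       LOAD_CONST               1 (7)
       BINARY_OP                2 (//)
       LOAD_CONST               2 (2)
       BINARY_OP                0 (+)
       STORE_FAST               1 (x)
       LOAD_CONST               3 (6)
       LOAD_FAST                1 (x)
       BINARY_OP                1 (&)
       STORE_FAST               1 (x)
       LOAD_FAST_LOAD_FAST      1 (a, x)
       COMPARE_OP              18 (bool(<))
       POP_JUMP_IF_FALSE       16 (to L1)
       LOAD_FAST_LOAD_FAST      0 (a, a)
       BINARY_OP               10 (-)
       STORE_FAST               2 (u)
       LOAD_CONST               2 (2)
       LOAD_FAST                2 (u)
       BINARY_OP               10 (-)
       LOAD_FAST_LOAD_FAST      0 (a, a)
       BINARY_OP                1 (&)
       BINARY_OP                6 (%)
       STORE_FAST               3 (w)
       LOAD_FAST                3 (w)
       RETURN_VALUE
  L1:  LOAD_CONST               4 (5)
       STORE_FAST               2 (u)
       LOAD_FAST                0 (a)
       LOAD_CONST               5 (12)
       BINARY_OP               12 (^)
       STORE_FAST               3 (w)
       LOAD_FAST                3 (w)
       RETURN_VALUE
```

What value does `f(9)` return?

5

LOAD_FAST a → push 9. Stack: [9]
LOAD_CONST → push 7. Stack: [9, 7]
BINARY_OP // → 9 // 7 = 1. Stack: [1]
LOAD_CONST → push 2. Stack: [1, 2]
BINARY_OP + → 1 + 2 = 3. Stack: [3]
STORE_FAST x → x=3. Stack: []
LOAD_CONST → push 6. Stack: [6]
LOAD_FAST x → push 3. Stack: [6, 3]
BINARY_OP & → 6 & 3 = 2. Stack: [2]
STORE_FAST x → x=2. Stack: []
LOAD_FAST_LOAD_FAST a,x → push 9,2. Stack: [9, 2]
COMPARE_OP bool(<) → 9 vs 2 = False. Stack: [False]
POP_JUMP_IF_FALSE → pop False; jump. Stack: []
LOAD_CONST → push 5. Stack: [5]
STORE_FAST u → u=5. Stack: []
LOAD_FAST a → push 9. Stack: [9]
LOAD_CONST → push 12. Stack: [9, 12]
BINARY_OP ^ → 9 ^ 12 = 5. Stack: [5]
STORE_FAST w → w=5. Stack: []
LOAD_FAST w → push 5. Stack: [5]
RETURN_VALUE → return 5.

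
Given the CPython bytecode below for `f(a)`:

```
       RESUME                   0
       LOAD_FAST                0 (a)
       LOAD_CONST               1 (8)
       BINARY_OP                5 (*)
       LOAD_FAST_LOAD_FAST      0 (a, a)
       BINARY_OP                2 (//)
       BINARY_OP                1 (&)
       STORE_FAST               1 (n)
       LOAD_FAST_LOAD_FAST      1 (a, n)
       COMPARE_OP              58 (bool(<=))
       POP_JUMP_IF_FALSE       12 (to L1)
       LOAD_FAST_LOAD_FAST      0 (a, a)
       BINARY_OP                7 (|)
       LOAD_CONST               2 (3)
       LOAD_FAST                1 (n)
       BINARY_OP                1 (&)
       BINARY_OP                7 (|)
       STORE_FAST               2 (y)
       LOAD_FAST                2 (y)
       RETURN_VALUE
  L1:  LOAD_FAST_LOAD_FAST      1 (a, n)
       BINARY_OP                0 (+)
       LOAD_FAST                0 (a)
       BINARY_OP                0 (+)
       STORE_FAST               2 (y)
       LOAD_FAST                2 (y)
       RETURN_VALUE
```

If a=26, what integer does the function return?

LOAD_FAST a → push 26. Stack: [26]
LOAD_CONST → push 8. Stack: [26, 8]
BINARY_OP * → 26 * 8 = 208. Stack: [208]
LOAD_FAST_LOAD_FAST a,a → push 26,26. Stack: [208, 26, 26]
BINARY_OP // → 26 // 26 = 1. Stack: [208, 1]
BINARY_OP & → 208 & 1 = 0. Stack: [0]
STORE_FAST n → n=0. Stack: []
LOAD_FAST_LOAD_FAST a,n → push 26,0. Stack: [26, 0]
COMPARE_OP bool(<=) → 26 vs 0 = False. Stack: [False]
POP_JUMP_IF_FALSE → pop False; jump. Stack: []
LOAD_FAST_LOAD_FAST a,n → push 26,0. Stack: [26, 0]
BINARY_OP + → 26 + 0 = 26. Stack: [26]
LOAD_FAST a → push 26. Stack: [26, 26]
BINARY_OP + → 26 + 26 = 52. Stack: [52]
STORE_FAST y → y=52. Stack: []
LOAD_FAST y → push 52. Stack: [52]
RETURN_VALUE → return 52.

52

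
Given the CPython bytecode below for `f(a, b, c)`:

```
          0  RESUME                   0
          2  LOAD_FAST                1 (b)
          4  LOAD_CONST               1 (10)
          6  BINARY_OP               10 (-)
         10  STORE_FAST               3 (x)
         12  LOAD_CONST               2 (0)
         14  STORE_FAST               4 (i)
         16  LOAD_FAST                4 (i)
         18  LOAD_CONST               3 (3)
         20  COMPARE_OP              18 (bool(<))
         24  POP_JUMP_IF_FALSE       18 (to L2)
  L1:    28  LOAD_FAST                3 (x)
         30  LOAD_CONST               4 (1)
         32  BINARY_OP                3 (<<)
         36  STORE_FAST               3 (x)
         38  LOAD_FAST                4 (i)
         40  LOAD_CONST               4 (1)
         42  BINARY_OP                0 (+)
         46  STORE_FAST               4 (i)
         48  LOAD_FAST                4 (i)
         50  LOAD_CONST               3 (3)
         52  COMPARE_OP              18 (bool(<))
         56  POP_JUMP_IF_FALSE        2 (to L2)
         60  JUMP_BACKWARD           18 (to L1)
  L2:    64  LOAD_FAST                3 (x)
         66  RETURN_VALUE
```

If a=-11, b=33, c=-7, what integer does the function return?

184

LOAD_FAST b → push 33. Stack: [33]
LOAD_CONST → push 10. Stack: [33, 10]
BINARY_OP - → 33 - 10 = 23. Stack: [23]
STORE_FAST x → x=23. Stack: []
LOAD_CONST → push 0. Stack: [0]
STORE_FAST i → i=0. Stack: []
LOAD_FAST i → push 0. Stack: [0]
LOAD_CONST → push 3. Stack: [0, 3]
COMPARE_OP bool(<) → 0 vs 3 = True. Stack: [True]
POP_JUMP_IF_FALSE → pop True; no jump. Stack: []
LOAD_FAST x → push 23. Stack: [23]
LOAD_CONST → push 1. Stack: [23, 1]
BINARY_OP << → 23 << 1 = 46. Stack: [46]
STORE_FAST x → x=46. Stack: []
LOAD_FAST i → push 0. Stack: [0]
LOAD_CONST → push 1. Stack: [0, 1]
BINARY_OP + → 0 + 1 = 1. Stack: [1]
STORE_FAST i → i=1. Stack: []
LOAD_FAST i → push 1. Stack: [1]
LOAD_CONST → push 3. Stack: [1, 3]
COMPARE_OP bool(<) → 1 vs 3 = True. Stack: [True]
POP_JUMP_IF_FALSE → pop True; no jump. Stack: []
LOAD_FAST x → push 46. Stack: [46]
LOAD_CONST → push 1. Stack: [46, 1]
BINARY_OP << → 46 << 1 = 92. Stack: [92]
STORE_FAST x → x=92. Stack: []
LOAD_FAST i → push 1. Stack: [1]
LOAD_CONST → push 1. Stack: [1, 1]
BINARY_OP + → 1 + 1 = 2. Stack: [2]
STORE_FAST i → i=2. Stack: []
LOAD_FAST i → push 2. Stack: [2]
LOAD_CONST → push 3. Stack: [2, 3]
COMPARE_OP bool(<) → 2 vs 3 = True. Stack: [True]
POP_JUMP_IF_FALSE → pop True; no jump. Stack: []
LOAD_FAST x → push 92. Stack: [92]
LOAD_CONST → push 1. Stack: [92, 1]
BINARY_OP << → 92 << 1 = 184. Stack: [184]
STORE_FAST x → x=184. Stack: []
LOAD_FAST i → push 2. Stack: [2]
LOAD_CONST → push 1. Stack: [2, 1]
BINARY_OP + → 2 + 1 = 3. Stack: [3]
STORE_FAST i → i=3. Stack: []
LOAD_FAST i → push 3. Stack: [3]
LOAD_CONST → push 3. Stack: [3, 3]
COMPARE_OP bool(<) → 3 vs 3 = False. Stack: [False]
POP_JUMP_IF_FALSE → pop False; jump. Stack: []
LOAD_FAST x → push 184. Stack: [184]
RETURN_VALUE → return 184.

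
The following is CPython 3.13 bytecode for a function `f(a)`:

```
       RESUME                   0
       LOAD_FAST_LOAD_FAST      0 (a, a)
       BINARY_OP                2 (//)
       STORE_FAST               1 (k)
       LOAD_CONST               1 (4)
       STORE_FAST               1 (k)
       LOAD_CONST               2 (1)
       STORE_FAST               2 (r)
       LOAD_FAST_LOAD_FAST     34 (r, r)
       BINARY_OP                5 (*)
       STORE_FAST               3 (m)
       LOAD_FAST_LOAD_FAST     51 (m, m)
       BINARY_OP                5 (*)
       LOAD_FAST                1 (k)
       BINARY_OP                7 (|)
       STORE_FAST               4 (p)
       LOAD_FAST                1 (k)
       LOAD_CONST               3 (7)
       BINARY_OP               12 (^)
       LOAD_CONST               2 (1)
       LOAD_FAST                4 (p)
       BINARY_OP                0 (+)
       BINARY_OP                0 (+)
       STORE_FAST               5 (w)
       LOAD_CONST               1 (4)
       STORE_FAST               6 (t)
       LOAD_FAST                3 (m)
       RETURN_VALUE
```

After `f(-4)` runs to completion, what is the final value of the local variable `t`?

4

LOAD_FAST_LOAD_FAST a,a → push -4,-4. Stack: [-4, -4]
BINARY_OP // → -4 // -4 = 1. Stack: [1]
STORE_FAST k → k=1. Stack: []
LOAD_CONST → push 4. Stack: [4]
STORE_FAST k → k=4. Stack: []
LOAD_CONST → push 1. Stack: [1]
STORE_FAST r → r=1. Stack: []
LOAD_FAST_LOAD_FAST r,r → push 1,1. Stack: [1, 1]
BINARY_OP * → 1 * 1 = 1. Stack: [1]
STORE_FAST m → m=1. Stack: []
LOAD_FAST_LOAD_FAST m,m → push 1,1. Stack: [1, 1]
BINARY_OP * → 1 * 1 = 1. Stack: [1]
LOAD_FAST k → push 4. Stack: [1, 4]
BINARY_OP | → 1 | 4 = 5. Stack: [5]
STORE_FAST p → p=5. Stack: []
LOAD_FAST k → push 4. Stack: [4]
LOAD_CONST → push 7. Stack: [4, 7]
BINARY_OP ^ → 4 ^ 7 = 3. Stack: [3]
LOAD_CONST → push 1. Stack: [3, 1]
LOAD_FAST p → push 5. Stack: [3, 1, 5]
BINARY_OP + → 1 + 5 = 6. Stack: [3, 6]
BINARY_OP + → 3 + 6 = 9. Stack: [9]
STORE_FAST w → w=9. Stack: []
LOAD_CONST → push 4. Stack: [4]
STORE_FAST t → t=4. Stack: []
LOAD_FAST m → push 1. Stack: [1]
RETURN_VALUE → return 1.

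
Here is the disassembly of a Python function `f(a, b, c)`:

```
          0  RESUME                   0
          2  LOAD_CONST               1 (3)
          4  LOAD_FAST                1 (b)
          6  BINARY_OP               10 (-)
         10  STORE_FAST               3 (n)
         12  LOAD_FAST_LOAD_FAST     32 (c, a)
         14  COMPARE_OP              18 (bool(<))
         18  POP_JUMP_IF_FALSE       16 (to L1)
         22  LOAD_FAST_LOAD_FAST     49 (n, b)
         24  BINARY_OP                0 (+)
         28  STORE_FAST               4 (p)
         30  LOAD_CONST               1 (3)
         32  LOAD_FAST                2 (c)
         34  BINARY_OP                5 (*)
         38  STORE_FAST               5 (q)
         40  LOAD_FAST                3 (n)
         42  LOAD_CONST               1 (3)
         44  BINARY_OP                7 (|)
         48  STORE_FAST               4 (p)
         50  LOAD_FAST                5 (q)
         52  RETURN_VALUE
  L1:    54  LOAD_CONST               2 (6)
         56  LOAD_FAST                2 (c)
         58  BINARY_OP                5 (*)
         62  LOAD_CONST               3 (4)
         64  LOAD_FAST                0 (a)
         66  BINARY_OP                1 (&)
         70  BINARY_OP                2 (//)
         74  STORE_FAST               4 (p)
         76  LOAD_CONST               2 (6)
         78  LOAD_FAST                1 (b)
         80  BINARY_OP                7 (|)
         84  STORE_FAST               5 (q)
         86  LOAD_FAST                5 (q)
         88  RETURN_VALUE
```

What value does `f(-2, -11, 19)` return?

LOAD_CONST → push 3. Stack: [3]
LOAD_FAST b → push -11. Stack: [3, -11]
BINARY_OP - → 3 - -11 = 14. Stack: [14]
STORE_FAST n → n=14. Stack: []
LOAD_FAST_LOAD_FAST c,a → push 19,-2. Stack: [19, -2]
COMPARE_OP bool(<) → 19 vs -2 = False. Stack: [False]
POP_JUMP_IF_FALSE → pop False; jump. Stack: []
LOAD_CONST → push 6. Stack: [6]
LOAD_FAST c → push 19. Stack: [6, 19]
BINARY_OP * → 6 * 19 = 114. Stack: [114]
LOAD_CONST → push 4. Stack: [114, 4]
LOAD_FAST a → push -2. Stack: [114, 4, -2]
BINARY_OP & → 4 & -2 = 4. Stack: [114, 4]
BINARY_OP // → 114 // 4 = 28. Stack: [28]
STORE_FAST p → p=28. Stack: []
LOAD_CONST → push 6. Stack: [6]
LOAD_FAST b → push -11. Stack: [6, -11]
BINARY_OP | → 6 | -11 = -9. Stack: [-9]
STORE_FAST q → q=-9. Stack: []
LOAD_FAST q → push -9. Stack: [-9]
RETURN_VALUE → return -9.

-9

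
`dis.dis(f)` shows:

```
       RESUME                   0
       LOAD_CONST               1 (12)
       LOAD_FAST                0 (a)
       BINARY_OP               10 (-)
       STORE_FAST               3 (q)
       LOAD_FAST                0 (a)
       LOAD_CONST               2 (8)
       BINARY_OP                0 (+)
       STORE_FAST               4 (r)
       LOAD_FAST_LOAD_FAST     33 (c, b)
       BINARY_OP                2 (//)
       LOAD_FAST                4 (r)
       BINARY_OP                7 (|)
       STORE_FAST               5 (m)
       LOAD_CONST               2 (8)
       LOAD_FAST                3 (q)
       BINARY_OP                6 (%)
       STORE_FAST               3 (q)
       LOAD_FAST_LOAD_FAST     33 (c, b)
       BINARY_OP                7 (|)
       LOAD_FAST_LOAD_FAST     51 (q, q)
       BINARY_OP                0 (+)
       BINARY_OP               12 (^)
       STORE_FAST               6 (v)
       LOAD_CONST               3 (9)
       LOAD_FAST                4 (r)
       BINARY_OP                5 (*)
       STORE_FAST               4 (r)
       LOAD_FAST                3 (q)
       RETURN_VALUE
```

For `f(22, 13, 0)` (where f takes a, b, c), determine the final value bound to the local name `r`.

270

LOAD_CONST → push 12. Stack: [12]
LOAD_FAST a → push 22. Stack: [12, 22]
BINARY_OP - → 12 - 22 = -10. Stack: [-10]
STORE_FAST q → q=-10. Stack: []
LOAD_FAST a → push 22. Stack: [22]
LOAD_CONST → push 8. Stack: [22, 8]
BINARY_OP + → 22 + 8 = 30. Stack: [30]
STORE_FAST r → r=30. Stack: []
LOAD_FAST_LOAD_FAST c,b → push 0,13. Stack: [0, 13]
BINARY_OP // → 0 // 13 = 0. Stack: [0]
LOAD_FAST r → push 30. Stack: [0, 30]
BINARY_OP | → 0 | 30 = 30. Stack: [30]
STORE_FAST m → m=30. Stack: []
LOAD_CONST → push 8. Stack: [8]
LOAD_FAST q → push -10. Stack: [8, -10]
BINARY_OP % → 8 % -10 = -2. Stack: [-2]
STORE_FAST q → q=-2. Stack: []
LOAD_FAST_LOAD_FAST c,b → push 0,13. Stack: [0, 13]
BINARY_OP | → 0 | 13 = 13. Stack: [13]
LOAD_FAST_LOAD_FAST q,q → push -2,-2. Stack: [13, -2, -2]
BINARY_OP + → -2 + -2 = -4. Stack: [13, -4]
BINARY_OP ^ → 13 ^ -4 = -15. Stack: [-15]
STORE_FAST v → v=-15. Stack: []
LOAD_CONST → push 9. Stack: [9]
LOAD_FAST r → push 30. Stack: [9, 30]
BINARY_OP * → 9 * 30 = 270. Stack: [270]
STORE_FAST r → r=270. Stack: []
LOAD_FAST q → push -2. Stack: [-2]
RETURN_VALUE → return -2.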